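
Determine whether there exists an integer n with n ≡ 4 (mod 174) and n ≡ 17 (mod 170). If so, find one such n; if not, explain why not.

No, no such integer exists.

gcd(174, 170) = 2. If n ≡ 4 (mod 174) and n ≡ 17 (mod 170), then n ≡ 4 (mod 2) and n ≡ 17 (mod 2).
However 4 ≡ 0 and 17 ≡ 1 (mod 2), and 0 ≠ 1.
Hence the system has no solution.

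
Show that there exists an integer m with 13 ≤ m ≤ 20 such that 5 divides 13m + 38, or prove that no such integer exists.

m = 14

m = 14 works, since 13·14 + 38 = 220 = 44·5.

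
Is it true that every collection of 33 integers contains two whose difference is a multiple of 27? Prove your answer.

Yes.

Partition the integers by their residue mod 27; there are 27 classes.
Since 33 > 27, two of the 33 integers must share a residue class by the pigeonhole principle; call them a and b.
Their difference a − b is then a multiple of 27.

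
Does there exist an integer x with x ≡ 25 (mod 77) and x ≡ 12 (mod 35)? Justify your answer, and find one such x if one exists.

gcd(77, 35) = 7. If x ≡ 25 (mod 77) and x ≡ 12 (mod 35), then x ≡ 25 (mod 7) and x ≡ 12 (mod 7).
But 25 mod 7 = 4 while 12 mod 7 = 5, a contradiction.
So no integer satisfies both congruences.

There is no such integer.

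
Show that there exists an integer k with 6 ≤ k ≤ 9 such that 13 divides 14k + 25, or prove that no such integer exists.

The values of 14k + 25 for k = 6, 7, 8, 9 are 109, 123, 137, 151; reduced mod 13 these are 5, 6, 7, 8.
The residue 0 does not occur, so no k in [6, 9] makes 14k + 25 a multiple of 13.

There is no such integer k in that range.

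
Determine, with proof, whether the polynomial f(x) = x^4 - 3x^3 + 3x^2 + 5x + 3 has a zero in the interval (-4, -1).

No such root exists.

f(-4) = 479 and f(-1) = 5, both positive, so a sign-change argument is unavailable; we show f keeps this sign on the whole interval.
Substitute x = -1 − u, where 0 < u < 3 on the interval. Expanding, f(-1 − u) = u^4 + 7u^3 + 18u^2 + 14u + 5.
All 5 nonzero coefficients of this polynomial in u are positive; hence for u > 0 the value is a sum of positive terms (the constant 5 among them).
Therefore f(x) > 0 throughout (-4, -1), and f has no zero there.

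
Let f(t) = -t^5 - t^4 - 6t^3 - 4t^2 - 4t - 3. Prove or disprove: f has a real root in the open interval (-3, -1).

f(-3) = 297 and f(-1) = 3, both positive, so a sign-change argument is unavailable; we show f keeps this sign on the whole interval.
Substitute t = -1 − u, where 0 < u < 2 on the interval. Expanding, f(-1 − u) = u^5 + 4u^4 + 12u^3 + 18u^2 + 15u + 3.
The nonzero coefficients here are all positive, so for u > 0 every term is positive (or zero), and the constant term 3 is strictly positive.
Therefore f(t) > 0 throughout (-3, -1), and f has no zero there.

No.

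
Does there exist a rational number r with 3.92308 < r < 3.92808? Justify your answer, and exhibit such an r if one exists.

r = 106/27

Scale by 27: the interval becomes (105.92316, 106.05816), which contains the integer 106.
So r = 106/27 works: it is a ratio of integers, and dividing 27·3.92308 < 106 < 27·3.92808 through by 27 gives 3.92308 < 106/27 < 3.92808.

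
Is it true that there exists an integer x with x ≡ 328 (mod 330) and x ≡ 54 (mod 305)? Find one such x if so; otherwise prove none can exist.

No such integer exists.

Both moduli are multiples of 5 = gcd(330, 305), so any solution would satisfy x ≡ 328 and x ≡ 54 modulo 5 simultaneously.
But 328 mod 5 = 3 while 54 mod 5 = 4, a contradiction.
Hence the system has no solution.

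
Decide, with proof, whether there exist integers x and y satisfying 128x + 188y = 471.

There are no such integers.

gcd(128, 188) = 4, so every integer of the form 128x + 188y is a multiple of 4.
However 471 leaves remainder 3 on division by 4.
Hence no integers x, y satisfy the equation.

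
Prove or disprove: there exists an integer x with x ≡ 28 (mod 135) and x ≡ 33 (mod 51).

gcd(135, 51) = 3. If x ≡ 28 (mod 135) and x ≡ 33 (mod 51), then x ≡ 28 (mod 3) and x ≡ 33 (mod 3).
But 28 mod 3 = 1 while 33 mod 3 = 0, a contradiction.
Therefore no such x exists.

No, no such integer exists.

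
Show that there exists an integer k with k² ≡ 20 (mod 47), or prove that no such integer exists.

Apply Euler's criterion with the prime 47: 20 is a quadratic residue iff 20^23 ≡ 1 (mod 47), and a non-residue iff it is ≡ −1.
Squaring successively (mod 47): 20^2 = 400 ≡ 24; 20^4 ≡ 24² = 576 ≡ 12; 20^8 ≡ 12² = 144 ≡ 3; 20^16 ≡ 3² = 9 ≡ 9.
Since 23 = 16 + 4 + 2 + 1, 20^23 ≡ 9 · 12 · 24 · 20; multiplying out mod 47: 9·12 = 108 ≡ 14, then 14·24 = 336 ≡ 7, then 7·20 = 140 ≡ 46. Thus 20^23 ≡ 46 ≡ −1 (mod 47).
The value −1 means 20 is a non-residue modulo 47, so k² ≡ 20 (mod 47) is impossible.

No, no such integer exists.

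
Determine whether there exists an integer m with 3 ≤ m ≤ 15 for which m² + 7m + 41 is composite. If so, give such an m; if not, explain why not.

At m = 15: 15² + 7·15 + 41 = 371 = 7·53, which is composite.

m = 15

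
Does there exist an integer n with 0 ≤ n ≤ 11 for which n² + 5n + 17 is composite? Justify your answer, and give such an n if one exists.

n = 8

At n = 8: 8² + 5·8 + 17 = 121 = 11·11, which is composite.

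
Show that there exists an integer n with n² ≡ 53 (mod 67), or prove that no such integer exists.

There is no such integer.

67 is prime, so by Euler's criterion 53 is a square mod 67 iff 53^((67−1)/2) = 53^33 ≡ 1 (mod 67).
Repeated squaring mod 67: 53^2 = 2809 ≡ 62; 53^4 ≡ 62² = 3844 ≡ 25; 53^8 ≡ 25² = 625 ≡ 22; 53^16 ≡ 22² = 484 ≡ 15; 53^32 ≡ 15² = 225 ≡ 24.
Since 33 = 32 + 1, 53^33 ≡ 24 · 53; multiplying out mod 67: 24·53 = 1272 ≡ 66. Thus 53^33 ≡ 66 ≡ −1 (mod 67).
By Euler's criterion 53 is a quadratic non-residue mod 67: no n satisfies n² ≡ 53 (mod 67).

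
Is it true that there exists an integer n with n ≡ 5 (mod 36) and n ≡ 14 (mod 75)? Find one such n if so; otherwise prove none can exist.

n = 689

The moduli are not coprime: gcd(36, 75) = 3. Compatibility requires 3 ∣ (14 − 5) = 9, which holds, so solutions exist.
Put n = 5 + 36t, so we need 36t ≡ 9 (mod 75), equivalently (divide by 3) 12t ≡ 3 (mod 25).
Note 12·23 = 276 ≡ 1 (mod 25) (as 276 − 1 = 11·25), so 12⁻¹ ≡ 23.
Therefore t ≡ 23·3 = 69 ≡ 19 (mod 25).
Then n = 5 + 36·19 = 689.
Verify: 689 = 19·36 + 5 and 689 = 9·75 + 14. ✓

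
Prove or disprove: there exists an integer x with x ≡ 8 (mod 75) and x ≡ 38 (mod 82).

gcd(75, 82) = 1, so the Chinese Remainder Theorem guarantees exactly one residue class mod 6150 satisfying both.
Write x = 8 + 75t and require 8 + 75t ≡ 38 (mod 82), i.e. 75t ≡ 30 (mod 82).
To invert 75 modulo 82: 82 = 1·75 + 7, 75 = 10·7 + 5, 7 = 1·5 + 2, 5 = 2·2 + 1, 2 = 2·1 + 0, and unwinding, 1 = 5 − 2·2 = 5 − 2·(7 − 1·5) = −2·7 + 3·5 = −2·7 + 3·(75 − 10·7) = 3·75 − 32·7 = 3·75 − 32·(82 − 1·75) = −32·82 + 35·75. Thus 75⁻¹ ≡ 35 (mod 82).
Multiplying by 35: t ≡ 35·30 = 1050 ≡ 66 (mod 82).
Taking t = 66 gives x = 8 + 75·66 = 4958.
Check: 4958 mod 75 = 8, 4958 mod 82 = 38. ✓

x = 4958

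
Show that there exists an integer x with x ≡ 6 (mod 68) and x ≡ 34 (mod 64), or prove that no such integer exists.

Here gcd(68, 64) = 4, and both 6 and 34 leave remainder 2 mod 4, so the system is consistent.
The integers ≡ 6 (mod 68) are 6, 74, 142, 210, 278, 346, 414, 482, …; their remainders mod 64 are 6, 10, 14, 18, 22, 26, 30, 34, so x = 482 is the first that is ≡ 34 (mod 64).
Verify: 482 = 7·68 + 6 and 482 = 7·64 + 34. ✓

x = 482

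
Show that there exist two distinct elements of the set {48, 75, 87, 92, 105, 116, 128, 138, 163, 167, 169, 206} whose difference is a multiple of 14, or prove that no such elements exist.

No, no such pair exists.

Two integers differ by a multiple of 14 exactly when they have the same residue mod 14. The residues are 48↦6, 75↦5, 87↦3, 92↦8, 105↦7, 116↦4, 128↦2, 138↦12, 163↦9, 167↦13, 169↦1, 206↦10.
These 12 residues are pairwise different, hence no difference of two elements is divisible by 14.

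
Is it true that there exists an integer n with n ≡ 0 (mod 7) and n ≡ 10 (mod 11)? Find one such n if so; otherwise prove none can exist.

Since 7 and 11 share no common factor, CRT says the pair of congruences has a solution (unique mod 77).
Write n = 0 + 7t and require 0 + 7t ≡ 10 (mod 11), i.e. 7t ≡ 10 (mod 11).
Invert 7 mod 11 by the Euclidean algorithm: 11 = 1·7 + 4, 7 = 1·4 + 3, 4 = 1·3 + 1, 3 = 3·1 + 0; back-substituting, 1 = 4 − 1·3 = 4 − (7 − 1·4) = −7 + 2·4 = −7 + 2·(11 − 1·7) = 2·11 − 3·7. Hence 7·(-3) ≡ 1, so 7⁻¹ ≡ -3 ≡ 8 (mod 11).
Multiplying by 8: t ≡ 8·10 = 80 ≡ 3 (mod 11).
With t = 3: n = 0 + 7·3 = 21.
Check: 21 mod 7 = 0, 21 mod 11 = 10. ✓

n = 21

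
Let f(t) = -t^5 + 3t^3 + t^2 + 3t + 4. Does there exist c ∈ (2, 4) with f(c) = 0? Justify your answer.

f(2) = 6 and f(4) = -800, which have opposite signs.
Since f is a polynomial it is continuous on [2, 4].
So by the Intermediate Value Theorem there is a c strictly between 2 and 4 with f(c) = 0.

Yes, such a c exists.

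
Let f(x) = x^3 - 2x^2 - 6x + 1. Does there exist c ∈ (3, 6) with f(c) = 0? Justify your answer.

f(3) = -8 and f(6) = 109, which have opposite signs.
f is continuous everywhere (it is a polynomial), in particular on [3, 6].
By the Intermediate Value Theorem, f takes the value 0 somewhere in the open interval.

Such a root exists.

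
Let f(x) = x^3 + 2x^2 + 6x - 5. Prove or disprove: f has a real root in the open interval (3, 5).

No.

Evaluate at the endpoints: f(3) = 58, f(5) = 200 — same sign (positive).
The derivative f'(x) = 3x^2 + 4x + 6 is a quadratic with discriminant 4² − 4·3·6 = -56 < 0; it never vanishes, so it is always positive (sign of the leading coefficient).
So f is strictly increasing; between 3 and 5 its values lie between f(3) = 58 and f(5) = 200, all positive. Therefore f has no root in (3, 5).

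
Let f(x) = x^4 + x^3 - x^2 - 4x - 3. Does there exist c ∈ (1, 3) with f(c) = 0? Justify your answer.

f(1) = -6 and f(3) = 84, which have opposite signs.
f is continuous everywhere (it is a polynomial), in particular on [1, 3].
By the Intermediate Value Theorem, f takes the value 0 somewhere in the open interval.

Such a root exists.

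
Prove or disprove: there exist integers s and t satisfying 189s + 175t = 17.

No such integers exist.

Any value of 189s + 175t is a multiple of gcd(189, 175) = 7.
However 17 leaves remainder 3 on division by 7.
So the equation is unsolvable over ℤ.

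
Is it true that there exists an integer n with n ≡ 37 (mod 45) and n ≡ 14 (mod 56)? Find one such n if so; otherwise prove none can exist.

n = 2422

The moduli 45 and 56 are coprime, so by the Chinese Remainder Theorem a unique solution modulo 2520 exists.
Any solution of the first congruence is n = 37 + 45t; substituting into the second, 45t ≡ 14 − 37 ≡ 33 (mod 56).
To invert 45 modulo 56: 56 = 1·45 + 11, 45 = 4·11 + 1, 11 = 11·1 + 0, and unwinding, 1 = 45 − 4·11 = 45 − 4·(56 − 1·45) = −4·56 + 5·45. Thus 45⁻¹ ≡ 5 (mod 56).
Therefore t ≡ 5·33 = 165 ≡ 53 (mod 56).
Taking t = 53 gives n = 37 + 45·53 = 2422.
Check: 2422 mod 45 = 37, 2422 mod 56 = 14. ✓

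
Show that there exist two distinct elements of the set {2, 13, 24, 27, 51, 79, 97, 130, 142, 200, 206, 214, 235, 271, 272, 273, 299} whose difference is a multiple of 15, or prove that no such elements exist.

2 mod 15 = 2 and 272 mod 15 = 2, so 272 − 2 = 270 = 18·15.

Yes: 2 and 272.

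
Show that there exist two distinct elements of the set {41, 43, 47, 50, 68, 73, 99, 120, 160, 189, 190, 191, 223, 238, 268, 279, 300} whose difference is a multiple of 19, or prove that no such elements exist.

Two integers differ by a multiple of 19 exactly when they have the same residue mod 19. The residues are 41↦3, 43↦5, 47↦9, 50↦12, 68↦11, 73↦16, 99↦4, 120↦6, 160↦8, 189↦18, 190↦0, 191↦1, 223↦14, 238↦10, 268↦2, 279↦13, 300↦15.
No residue repeats among the 17 elements, so no pair has difference ≡ 0 (mod 19).

No, no such pair exists.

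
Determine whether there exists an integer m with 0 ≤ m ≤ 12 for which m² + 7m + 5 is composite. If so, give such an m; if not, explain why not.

At m = 10: 10² + 7·10 + 5 = 175 = 5·35, which is composite.

m = 10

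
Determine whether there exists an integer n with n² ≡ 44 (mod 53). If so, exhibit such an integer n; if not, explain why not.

Take n = 37. Then 37² = 1369 = 25·53 + 44, so 37² ≡ 44 (mod 53).

n = 37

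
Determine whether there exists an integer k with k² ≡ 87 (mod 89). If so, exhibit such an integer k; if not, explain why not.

Take k = 49. Then 49² = 2401 = 26·89 + 87, so 49² ≡ 87 (mod 89).

k = 49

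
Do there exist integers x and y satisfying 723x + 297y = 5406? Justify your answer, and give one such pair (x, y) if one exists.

x = 35, y = -67

Every value of 723x + 297y is a multiple of gcd(723, 297) = 3; since 3 ∣ 5406, solutions exist.
Dividing through by 3 reduces the equation to 241x + 99y = 1802.
Run the Euclidean algorithm on 241 and 99: 241 = 2·99 + 43, 99 = 2·43 + 13, 43 = 3·13 + 4, 13 = 3·4 + 1, 4 = 4·1 + 0.
Working back up the chain: 1 = 13 − 3·4 = 13 − 3·(43 − 3·13) = −3·43 + 10·13 = −3·43 + 10·(99 − 2·43) = 10·99 − 23·43 = 10·99 − 23·(241 − 2·99) = −23·241 + 56·99. So 241·(-23) + 99·56 = 1.
Scaling by 1802 gives the particular solution (x, y) = (-41446, 100912).
Shifting by a multiple of (99, −241) keeps it a solution: x = -41446 + 419·99 = 35, y = 100912 − 419·241 = -67.
Check: 723·35 + 297·(-67) = 25305 − 19899 = 5406. ✓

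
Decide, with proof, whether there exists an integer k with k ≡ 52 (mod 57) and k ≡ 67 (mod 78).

The moduli are not coprime: gcd(57, 78) = 3. Compatibility requires 3 ∣ (67 − 52) = 15, which holds, so solutions exist.
The integers ≡ 52 (mod 57) are 52, 109, 166, 223, …; their remainders mod 78 are 52, 31, 10, 67, so k = 223 is the first that is ≡ 67 (mod 78).
Check: 223 mod 57 = 52, 223 mod 78 = 67. ✓

k = 223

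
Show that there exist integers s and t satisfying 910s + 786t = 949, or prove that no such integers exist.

Both 910 and 786 are divisible by gcd(910, 786) = 2, hence so is any combination 910s + 786t.
But 949 = 2·474 + 1, so 2 ∤ 949.
Hence no integers s, t satisfy the equation.

No, no such integers exist.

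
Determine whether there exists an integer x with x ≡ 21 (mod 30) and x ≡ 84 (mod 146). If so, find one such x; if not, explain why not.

No such integer exists.

gcd(30, 146) = 2. If x ≡ 21 (mod 30) and x ≡ 84 (mod 146), then x ≡ 21 (mod 2) and x ≡ 84 (mod 2).
These are incompatible: 21 − 84 = -63 is not divisible by 2.
Therefore no such x exists.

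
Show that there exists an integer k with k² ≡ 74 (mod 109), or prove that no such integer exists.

Take k = 40. Then 40² = 1600 = 14·109 + 74, so 40² ≡ 74 (mod 109).

k = 40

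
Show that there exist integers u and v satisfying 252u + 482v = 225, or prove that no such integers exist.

No, no such integers exist.

gcd(252, 482) = 2, so every integer of the form 252u + 482v is a multiple of 2.
But 225 is not a multiple of 2 (it leaves remainder 1).
So the equation is unsolvable over ℤ.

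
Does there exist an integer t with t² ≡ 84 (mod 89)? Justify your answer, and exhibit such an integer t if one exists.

t = 23 works: 23² = 529, and 529 − 84 = 445 = 5·89.

t = 23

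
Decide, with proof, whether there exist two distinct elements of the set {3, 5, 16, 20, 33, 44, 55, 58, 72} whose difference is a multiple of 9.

Two integers differ by a multiple of 9 exactly when they have the same residue mod 9. The residues are 3↦3, 5↦5, 16↦7, 20↦2, 33↦6, 44↦8, 55↦1, 58↦4, 72↦0.
These 9 residues are pairwise different, hence no difference of two elements is divisible by 9.

No such pair exists.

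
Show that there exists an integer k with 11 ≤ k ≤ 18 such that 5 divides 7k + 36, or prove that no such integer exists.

At k = 11 the value 113 is not a multiple of 5. k = 12 works, since 7·12 + 36 = 120 = 24·5.

k = 12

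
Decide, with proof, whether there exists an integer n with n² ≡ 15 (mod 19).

No such integer exists.

Computing n² mod 19 for n = 0, 1, …, 9 (enough, by the symmetry n ↦ 19 − n) gives 0, 1, 4, 9, 16, 6, 17, 11, 7, 5.
So the quadratic residues mod 19 are {0, 1, 4, 5, 6, 7, 9, 11, 16, 17}, and 15 is not among them.
Therefore n² ≡ 15 (mod 19) has no solution.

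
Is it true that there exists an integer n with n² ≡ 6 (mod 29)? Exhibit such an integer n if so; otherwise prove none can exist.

Take n = 21. Then 21² = 441 = 15·29 + 6, so 21² ≡ 6 (mod 29).

n = 21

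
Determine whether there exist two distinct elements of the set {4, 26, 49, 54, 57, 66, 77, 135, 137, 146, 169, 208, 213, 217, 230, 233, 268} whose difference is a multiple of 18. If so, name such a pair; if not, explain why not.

Reduce each element modulo 18: 4↦4, 26↦8, 49↦13, 54↦0, 57↦3, 66↦12, 77↦5, 135↦9, 137↦11, 146↦2, 169↦7, 208↦10, 213↦15, 217↦1, 230↦14, 233↦17, 268↦16.
These 17 residues are pairwise different, hence no difference of two elements is divisible by 18.

No, no such pair exists.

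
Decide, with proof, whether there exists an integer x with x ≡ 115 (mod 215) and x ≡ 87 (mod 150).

No, no such integer exists.

Reduce both congruences modulo 5, which divides 215 and 150: they say x ≡ 115 (mod 5) and x ≡ 87 (mod 5).
However 115 ≡ 0 and 87 ≡ 2 (mod 5), and 0 ≠ 2.
So no integer satisfies both congruences.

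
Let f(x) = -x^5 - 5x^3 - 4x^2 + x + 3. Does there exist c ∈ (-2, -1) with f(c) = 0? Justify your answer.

The endpoint values f(-2) = 57 and f(-1) = 4 are both positive. Claim: f(x) > 0 for every x in (-2, -1).
Shift to the endpoint -1: with x = -1 − u (0 < u < 1), one computes f(-1 − u) = u^5 + 5u^4 + 15u^3 + 21u^2 + 11u + 4.
The nonzero coefficients here are all positive, so for u > 0 every term is positive (or zero), and the constant term 4 is strictly positive.
So f is strictly positive on (-2, -1); no root exists in the interval.

No such root exists.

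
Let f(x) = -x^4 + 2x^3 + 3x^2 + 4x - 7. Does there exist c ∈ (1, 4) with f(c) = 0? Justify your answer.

f(1) = 1 and f(4) = -71, which have opposite signs.
f is continuous everywhere (it is a polynomial), in particular on [1, 4].
By the Intermediate Value Theorem f must vanish at some point of (1, 4).

Yes, f has a root in the interval.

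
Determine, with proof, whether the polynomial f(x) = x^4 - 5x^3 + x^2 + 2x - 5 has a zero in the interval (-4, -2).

f(-4) = 579 and f(-2) = 51, both positive, so a sign-change argument is unavailable; we show f keeps this sign on the whole interval.
Shift to the endpoint -2: with x = -2 − u (0 < u < 2), one computes f(-2 − u) = u^4 + 13u^3 + 55u^2 + 94u + 51.
All 5 nonzero coefficients of this polynomial in u are positive; hence for u > 0 the value is a sum of positive terms (the constant 51 among them).
So f is strictly positive on (-4, -2); no root exists in the interval.

No.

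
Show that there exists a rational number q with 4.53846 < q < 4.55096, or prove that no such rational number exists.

q = 50/11

Look for a denominator N such that an integer falls strictly between N·4.53846 and N·4.55096. N = 11 works: 11·4.53846 = 49.92306 < 50 < 50.06056 = 11·4.55096.
Dividing back, 4.53846 < 50/11 < 4.55096, and 50/11 is rational.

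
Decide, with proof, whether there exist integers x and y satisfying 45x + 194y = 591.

x = 39, y = -6

45 and 194 are coprime, so 45x + 194y ranges over all of ℤ.
Run the Euclidean algorithm on 194 and 45: 194 = 4·45 + 14, 45 = 3·14 + 3, 14 = 4·3 + 2, 3 = 1·2 + 1, 2 = 2·1 + 0.
Back-substituting, 1 = 3 − 1·2 = 3 − (14 − 4·3) = −14 + 5·3 = −14 + 5·(45 − 3·14) = 5·45 − 16·14 = 5·45 − 16·(194 − 4·45) = −16·194 + 69·45; that is, 45·69 + 194·(-16) = 1.
Times 591: 45·40779 + 194·(-9456) = 591, so (40779, -9456) solves it.
Subtracting 210·194 from x and adding 210·45 to y gives the tidier solution (39, -6).
Indeed 45·39 + 194·(-6) = 1755 − 1164 = 591.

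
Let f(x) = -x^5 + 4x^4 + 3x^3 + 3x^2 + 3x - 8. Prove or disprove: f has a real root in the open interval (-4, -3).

No such root exists.

The endpoint values f(-4) = 1884 and f(-3) = 496 are both positive. Claim: f(x) > 0 for every x in (-4, -3).
Shift to the endpoint -3: with x = -3 − u (0 < u < 1), one computes f(-3 − u) = u^5 + 19u^4 + 135u^3 + 462u^2 + 771u + 496.
All 6 nonzero coefficients of this polynomial in u are positive; hence for u > 0 the value is a sum of positive terms (the constant 496 among them).
Therefore f(x) > 0 throughout (-4, -3), and f has no zero there.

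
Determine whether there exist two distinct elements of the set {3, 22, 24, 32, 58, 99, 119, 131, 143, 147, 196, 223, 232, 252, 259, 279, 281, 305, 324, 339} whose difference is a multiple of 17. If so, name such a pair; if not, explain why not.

Both 24 and 58 leave remainder 7 on division by 17; their difference 34 = 2·17 is a multiple of 17.

Yes: 24 and 58.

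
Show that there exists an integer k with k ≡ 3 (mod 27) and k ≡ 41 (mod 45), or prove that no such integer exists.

There is no such integer.

Both moduli are multiples of 9 = gcd(27, 45), so any solution would satisfy k ≡ 3 and k ≡ 41 modulo 9 simultaneously.
However 3 ≡ 3 and 41 ≡ 5 (mod 9), and 3 ≠ 5.
Hence the system has no solution.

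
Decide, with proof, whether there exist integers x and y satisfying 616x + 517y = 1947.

gcd(616, 517) = 11, and 11 divides 1947, so integer solutions exist.
Dividing through by 11 reduces the equation to 56x + 47y = 177.
Euclidean algorithm: 56 = 1·47 + 9, 47 = 5·9 + 2, 9 = 4·2 + 1, 2 = 2·1 + 0.
Working back up the chain: 1 = 9 − 4·2 = 9 − 4·(47 − 5·9) = −4·47 + 21·9 = −4·47 + 21·(56 − 1·47) = 21·56 − 25·47. So 56·21 + 47·(-25) = 1.
Times 177: 56·3717 + 47·(-4425) = 177, so (3717, -4425) solves it.
Shifting by a multiple of (47, −56) keeps it a solution: x = 3717 − 79·47 = 4, y = -4425 + 79·56 = -1.
Indeed 616·4 + 517·(-1) = 2464 − 517 = 1947.

x = 4, y = -1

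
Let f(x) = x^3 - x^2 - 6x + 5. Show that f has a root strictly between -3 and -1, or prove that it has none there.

Yes, f has a root in the interval.

f(-3) = -13 and f(-1) = 9, which have opposite signs.
As a polynomial, f is continuous on every closed interval.
By the Intermediate Value Theorem, f takes the value 0 somewhere in the open interval.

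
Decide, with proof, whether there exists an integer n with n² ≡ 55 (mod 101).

Apply Euler's criterion with the prime 101: 55 is a quadratic residue iff 55^50 ≡ 1 (mod 101), and a non-residue iff it is ≡ −1.
Squaring successively (mod 101): 55^2 = 3025 ≡ 96; 55^4 ≡ 96² = 9216 ≡ 25; 55^8 ≡ 25² = 625 ≡ 19; 55^16 ≡ 19² = 361 ≡ 58; 55^32 ≡ 58² = 3364 ≡ 31.
Since 50 = 32 + 16 + 2, 55^50 ≡ 31 · 58 · 96; multiplying out mod 101: 31·58 = 1798 ≡ 81, then 81·96 = 7776 ≡ 100. Thus 55^50 ≡ 100 ≡ −1 (mod 101).
The value −1 means 55 is a non-residue modulo 101, so n² ≡ 55 (mod 101) is impossible.

No such integer exists.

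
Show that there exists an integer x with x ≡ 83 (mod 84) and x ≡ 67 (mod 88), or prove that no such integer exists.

x = 419

Here gcd(84, 88) = 4, and both 83 and 67 leave remainder 3 mod 4, so the system is consistent.
Step through x = 83, 83 + 84, 83 + 2·84, …: the values 83, 167, 251, 335, 419 reduce mod 88 to 83, 79, 75, 71, 67. The value 419 hits 67.
Check: 419 mod 84 = 83, 419 mod 88 = 67. ✓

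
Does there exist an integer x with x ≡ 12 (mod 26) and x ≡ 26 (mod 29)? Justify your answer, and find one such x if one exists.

gcd(26, 29) = 1, so the Chinese Remainder Theorem guarantees exactly one residue class mod 754 satisfying both.
Any solution of the first congruence is x = 12 + 26t; substituting into the second, 26t ≡ 26 − 12 ≡ 14 (mod 29).
Since 26·19 = 494 = 17·29 + 1, the inverse of 26 mod 29 is 19.
Multiplying by 19: t ≡ 19·14 = 266 ≡ 5 (mod 29).
Taking t = 5 gives x = 12 + 26·5 = 142.
Indeed 142 ≡ 12 (mod 26) and 142 ≡ 26 (mod 29).

x = 142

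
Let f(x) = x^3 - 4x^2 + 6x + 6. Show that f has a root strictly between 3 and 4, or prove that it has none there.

No such root exists.

Evaluate at the endpoints: f(3) = 15, f(4) = 30 — same sign (positive).
The derivative f'(x) = 3x^2 - 8x + 6 is a quadratic with discriminant (-8)² − 4·3·6 = -8 < 0; it never vanishes, so it is always positive (sign of the leading coefficient).
Hence f is strictly increasing on ℝ, and in particular on [3, 4]. A strictly monotone function with same-sign endpoint values stays positive on the whole interval, so f has no zero in (3, 4).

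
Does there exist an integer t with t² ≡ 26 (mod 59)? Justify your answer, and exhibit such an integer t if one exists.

Take t = 12. Then 12² = 144 = 2·59 + 26, so 12² ≡ 26 (mod 59).

t = 12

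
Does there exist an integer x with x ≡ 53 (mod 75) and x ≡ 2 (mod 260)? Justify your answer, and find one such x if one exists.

No, no such integer exists.

Reduce both congruences modulo 5, which divides 75 and 260: they say x ≡ 53 (mod 5) and x ≡ 2 (mod 5).
But 53 mod 5 = 3 while 2 mod 5 = 2, a contradiction.
Hence the system has no solution.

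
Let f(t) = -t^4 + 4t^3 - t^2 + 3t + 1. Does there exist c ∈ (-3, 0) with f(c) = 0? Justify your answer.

Such a root exists.

f(-3) = -206 and f(0) = 1, which have opposite signs.
As a polynomial, f is continuous on every closed interval.
The Intermediate Value Theorem then guarantees some c ∈ (-3, 0) with f(c) = 0.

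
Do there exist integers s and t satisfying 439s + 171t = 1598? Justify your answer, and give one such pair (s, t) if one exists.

439 and 171 are coprime, so 439s + 171t ranges over all of ℤ.
Dividing repeatedly: 439 = 2·171 + 97, 171 = 1·97 + 74, 97 = 1·74 + 23, 74 = 3·23 + 5, 23 = 4·5 + 3, 5 = 1·3 + 2, 3 = 1·2 + 1, 2 = 2·1 + 0.
Unwinding: 1 = 3 − 1·2 = 3 − (5 − 1·3) = −5 + 2·3 = −5 + 2·(23 − 4·5) = 2·23 − 9·5 = 2·23 − 9·(74 − 3·23) = −9·74 + 29·23 = −9·74 + 29·(97 − 1·74) = 29·97 − 38·74 = 29·97 − 38·(171 − 1·97) = −38·171 + 67·97 = −38·171 + 67·(439 − 2·171) = 67·439 − 172·171, i.e. 439·67 + 171·(-172) = 1.
Times 1598: 439·107066 + 171·(-274856) = 1598, so (107066, -274856) solves it.
The general solution is s = 107066 + 171k, t = -274856 − 439k; taking k = -626 gives the smaller pair s = 20, t = -42.
Indeed 439·20 + 171·(-42) = 8780 − 7182 = 1598.

s = 20, t = -42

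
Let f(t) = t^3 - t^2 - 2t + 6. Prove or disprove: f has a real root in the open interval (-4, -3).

f has no root in that interval.

f(-4) = -66 and f(-3) = -24, both negative, so a sign-change argument is unavailable; we show f keeps this sign on the whole interval.
Shift to the endpoint -3: with t = -3 − u (0 < u < 1), one computes f(-3 − u) = -u^3 - 10u^2 - 31u - 24.
The nonzero coefficients here are all negative, so for u > 0 every term is negative (or zero), and the constant term -24 is strictly negative.
Therefore f(t) < 0 throughout (-4, -3), and f has no zero there.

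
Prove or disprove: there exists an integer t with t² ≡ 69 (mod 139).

Take t = 114. Then 114² = 12996 = 93·139 + 69, so 114² ≡ 69 (mod 139).

t = 114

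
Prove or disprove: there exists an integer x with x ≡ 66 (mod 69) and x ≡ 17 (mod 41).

gcd(69, 41) = 1, so the Chinese Remainder Theorem guarantees exactly one residue class mod 2829 satisfying both.
Any solution of the first congruence is x = 66 + 69t; substituting into the second, 69t ≡ 17 − 66 ≡ 33 (mod 41).
69 ≡ 28 (mod 41), so this reads 28t ≡ 33 (mod 41). Since 28·22 = 616 = 15·41 + 1, the inverse of 28 mod 41 is 22.
Therefore t ≡ 22·33 = 726 ≡ 29 (mod 41).
Taking t = 29 gives x = 66 + 69·29 = 2067.
Indeed 2067 ≡ 66 (mod 69) and 2067 ≡ 17 (mod 41).

x = 2067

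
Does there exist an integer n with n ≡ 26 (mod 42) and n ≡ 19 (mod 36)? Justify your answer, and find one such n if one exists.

gcd(42, 36) = 6. If n ≡ 26 (mod 42) and n ≡ 19 (mod 36), then n ≡ 26 (mod 6) and n ≡ 19 (mod 6).
These are incompatible: 26 − 19 = 7 is not divisible by 6.
Therefore no such n exists.

There is no such integer.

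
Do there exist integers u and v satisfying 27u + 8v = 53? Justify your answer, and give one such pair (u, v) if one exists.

Since gcd(27, 8) = 1, every integer is an integer combination of 27 and 8.
Euclidean algorithm: 27 = 3·8 + 3, 8 = 2·3 + 2, 3 = 1·2 + 1, 2 = 2·1 + 0.
Working back up the chain: 1 = 3 − 1·2 = 3 − (8 − 2·3) = −8 + 3·3 = −8 + 3·(27 − 3·8) = 3·27 − 10·8. So 27·3 + 8·(-10) = 1.
Times 53: 27·159 + 8·(-530) = 53, so (159, -530) solves it.
The general solution is u = 159 + 8k, v = -530 − 27k; taking k = -19 gives the smaller pair u = 7, v = -17.
Indeed 27·7 + 8·(-17) = 189 − 136 = 53.

u = 7, v = -17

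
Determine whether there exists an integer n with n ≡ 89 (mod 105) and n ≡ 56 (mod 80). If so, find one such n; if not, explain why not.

There is no such integer.

Both moduli are multiples of 5 = gcd(105, 80), so any solution would satisfy n ≡ 89 and n ≡ 56 modulo 5 simultaneously.
However 89 ≡ 4 and 56 ≡ 1 (mod 5), and 4 ≠ 1.
Therefore no such n exists.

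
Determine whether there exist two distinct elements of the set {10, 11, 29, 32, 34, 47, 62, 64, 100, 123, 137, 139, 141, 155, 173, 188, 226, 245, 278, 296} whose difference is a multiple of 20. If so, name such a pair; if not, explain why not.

Two integers differ by a multiple of 20 exactly when they have the same residue mod 20. The residues are 10↦10, 11↦11, 29↦9, 32↦12, 34↦14, 47↦7, 62↦2, 64↦4, 100↦0, 123↦3, 137↦17, 139↦19, 141↦1, 155↦15, 173↦13, 188↦8, 226↦6, 245↦5, 278↦18, 296↦16.
All 20 residues are distinct, so no two elements differ by a multiple of 20.

No such pair exists.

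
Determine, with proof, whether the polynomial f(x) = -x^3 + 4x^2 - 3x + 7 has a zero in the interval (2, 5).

Yes, f has a root in the interval.

f(2) = 9 and f(5) = -33, which have opposite signs.
f is continuous everywhere (it is a polynomial), in particular on [2, 5].
By the Intermediate Value Theorem, f takes the value 0 somewhere in the open interval.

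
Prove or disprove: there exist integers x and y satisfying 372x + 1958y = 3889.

No such integers exist.

Any value of 372x + 1958y is a multiple of gcd(372, 1958) = 2.
However 3889 leaves remainder 1 on division by 2.
Therefore 372x + 1958y = 3889 has no solution in integers.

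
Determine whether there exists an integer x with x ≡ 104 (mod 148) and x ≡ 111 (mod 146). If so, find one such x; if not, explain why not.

No such integer exists.

Reduce both congruences modulo 2, which divides 148 and 146: they say x ≡ 104 (mod 2) and x ≡ 111 (mod 2).
These are incompatible: 104 − 111 = -7 is not divisible by 2.
Therefore no such x exists.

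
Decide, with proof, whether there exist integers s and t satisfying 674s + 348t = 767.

There are no such integers.

Any value of 674s + 348t is a multiple of gcd(674, 348) = 2.
However 767 leaves remainder 1 on division by 2.
Hence no integers s, t satisfy the equation.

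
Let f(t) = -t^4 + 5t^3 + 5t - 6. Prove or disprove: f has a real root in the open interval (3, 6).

Yes, f has a root in the interval.

f(3) = 63 and f(6) = -192, which have opposite signs.
Since f is a polynomial it is continuous on [3, 6].
By the Intermediate Value Theorem, f takes the value 0 somewhere in the open interval.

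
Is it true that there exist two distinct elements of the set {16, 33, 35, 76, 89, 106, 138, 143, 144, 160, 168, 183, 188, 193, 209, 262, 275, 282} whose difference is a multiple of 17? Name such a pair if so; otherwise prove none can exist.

16 and 33 are such a pair.

Reduce each element mod 17: 16↦16, 33↦16, 35↦1, 76↦8, 89↦4, 106↦4, 138↦2, 143↦7, 144↦8, 160↦7, 168↦15, 183↦13, 188↦1, 193↦6, 209↦5, 262↦7, 275↦3, 282↦10. The residue 16 repeats (at 16 and 33), and 33 − 16 = 17 = 1·17.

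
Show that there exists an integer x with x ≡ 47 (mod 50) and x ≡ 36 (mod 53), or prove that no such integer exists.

Since 50 and 53 share no common factor, CRT says the pair of congruences has a solution (unique mod 2650).
Any solution of the first congruence is x = 47 + 50t; substituting into the second, 50t ≡ 36 − 47 ≡ 42 (mod 53).
Invert 50 mod 53 by the Euclidean algorithm: 53 = 1·50 + 3, 50 = 16·3 + 2, 3 = 1·2 + 1, 2 = 2·1 + 0; back-substituting, 1 = 3 − 1·2 = 3 − (50 − 16·3) = −50 + 17·3 = −50 + 17·(53 − 1·50) = 17·53 − 18·50. Hence 50·(-18) ≡ 1, so 50⁻¹ ≡ -18 ≡ 35 (mod 53).
Multiplying by 35: t ≡ 35·42 = 1470 ≡ 39 (mod 53).
Taking t = 39 gives x = 47 + 50·39 = 1997.
Verify: 1997 = 39·50 + 47 and 1997 = 37·53 + 36. ✓

x = 1997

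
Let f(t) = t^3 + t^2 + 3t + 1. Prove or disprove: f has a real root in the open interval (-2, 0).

f(-2) = -9 and f(0) = 1, which have opposite signs.
Since f is a polynomial it is continuous on [-2, 0].
By the Intermediate Value Theorem f must vanish at some point of (-2, 0).

Such a root exists.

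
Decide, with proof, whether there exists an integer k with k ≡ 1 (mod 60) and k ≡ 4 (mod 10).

No, no such integer exists.

Both moduli are multiples of 10 = gcd(60, 10), so any solution would satisfy k ≡ 1 and k ≡ 4 modulo 10 simultaneously.
But 1 mod 10 = 1 while 4 mod 10 = 4, a contradiction.
Therefore no such k exists.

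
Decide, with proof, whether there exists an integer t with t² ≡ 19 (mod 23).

23 is prime, so by Euler's criterion 19 is a square mod 23 iff 19^((23−1)/2) = 19^11 ≡ 1 (mod 23).
Squaring successively (mod 23): 19^2 = 361 ≡ 16; 19^4 ≡ 16² = 256 ≡ 3; 19^8 ≡ 3² = 9 ≡ 9.
Since 11 = 8 + 2 + 1, 19^11 ≡ 9 · 16 · 19; multiplying out mod 23: 9·16 = 144 ≡ 6, then 6·19 = 114 ≡ 22. Thus 19^11 ≡ 22 ≡ −1 (mod 23).
The value −1 means 19 is a non-residue modulo 23, so t² ≡ 19 (mod 23) is impossible.

There is no such integer.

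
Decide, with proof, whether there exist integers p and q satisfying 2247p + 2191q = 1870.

gcd(2247, 2191) = 7, so every integer of the form 2247p + 2191q is a multiple of 7.
But 1870 is not a multiple of 7 (it leaves remainder 1).
Hence no integers p, q satisfy the equation.

No, no such integers exist.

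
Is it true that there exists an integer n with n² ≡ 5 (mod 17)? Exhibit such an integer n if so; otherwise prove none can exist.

There is no such integer.

Computing n² mod 17 for n = 0, 1, …, 8 (enough, by the symmetry n ↦ 17 − n) gives 0, 1, 4, 9, 16, 8, 2, 15, 13.
The set of squares mod 17 is therefore {0, 1, 2, 4, 8, 9, 13, 15, 16}, which does not contain 5.
Therefore n² ≡ 5 (mod 17) has no solution.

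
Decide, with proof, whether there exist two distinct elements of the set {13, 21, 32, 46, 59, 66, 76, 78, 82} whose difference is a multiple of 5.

Yes: 13 and 78.

13 mod 5 = 3 and 78 mod 5 = 3, so 78 − 13 = 65 = 13·5.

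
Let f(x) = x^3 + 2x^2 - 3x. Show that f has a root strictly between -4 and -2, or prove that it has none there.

f(-4) = -20 and f(-2) = 6, which have opposite signs.
f is continuous everywhere (it is a polynomial), in particular on [-4, -2].
By the Intermediate Value Theorem f must vanish at some point of (-4, -2).

Yes, f has a root in the interval.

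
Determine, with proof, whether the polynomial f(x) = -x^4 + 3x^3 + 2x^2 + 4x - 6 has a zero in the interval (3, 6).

f(3) = 24 and f(6) = -558, which have opposite signs.
f is continuous everywhere (it is a polynomial), in particular on [3, 6].
By the Intermediate Value Theorem f must vanish at some point of (3, 6).

Such a root exists.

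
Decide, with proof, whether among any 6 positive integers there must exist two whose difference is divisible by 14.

Try 6 consecutive integers, 39, 40, …, 44. Their remainders mod 14 are 11, 12, 13, 0, 1, 2 — pairwise different, as any 6 ≤ 14 consecutive integers have distinct residues.
The differences between them range over 1, …, 5, none of which is divisible by 14.

No; for instance {39, 40, 41, 42, 43, 44} is a counterexample.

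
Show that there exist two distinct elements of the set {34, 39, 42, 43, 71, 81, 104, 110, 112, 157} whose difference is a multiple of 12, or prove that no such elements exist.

No, no such pair exists.

Residues mod 12: 34↦10, 39↦3, 42↦6, 43↦7, 71↦11, 81↦9, 104↦8, 110↦2, 112↦4, 157↦1.
No residue repeats among the 10 elements, so no pair has difference ≡ 0 (mod 12).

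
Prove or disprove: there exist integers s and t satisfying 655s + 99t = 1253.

s = 53, t = -338

Since gcd(655, 99) = 1, every integer is an integer combination of 655 and 99.
Run the Euclidean algorithm on 655 and 99: 655 = 6·99 + 61, 99 = 1·61 + 38, 61 = 1·38 + 23, 38 = 1·23 + 15, 23 = 1·15 + 8, 15 = 1·8 + 7, 8 = 1·7 + 1, 7 = 7·1 + 0.
Working back up the chain: 1 = 8 − 1·7 = 8 − (15 − 1·8) = −15 + 2·8 = −15 + 2·(23 − 1·15) = 2·23 − 3·15 = 2·23 − 3·(38 − 1·23) = −3·38 + 5·23 = −3·38 + 5·(61 − 1·38) = 5·61 − 8·38 = 5·61 − 8·(99 − 1·61) = −8·99 + 13·61 = −8·99 + 13·(655 − 6·99) = 13·655 − 86·99. So 655·13 + 99·(-86) = 1.
Multiplying through by 1253: s = 13·1253 = 16289, t = (-86)·1253 = -107758 is a solution.
Subtracting 164·99 from s and adding 164·655 to t gives the tidier solution (53, -338).
Indeed 655·53 + 99·(-338) = 34715 − 33462 = 1253.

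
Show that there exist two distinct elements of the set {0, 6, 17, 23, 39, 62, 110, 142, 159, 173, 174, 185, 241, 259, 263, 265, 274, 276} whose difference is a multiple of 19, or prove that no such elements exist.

Reduce each element modulo 19: 0↦0, 6↦6, 17↦17, 23↦4, 39↦1, 62↦5, 110↦15, 142↦9, 159↦7, 173↦2, 174↦3, 185↦14, 241↦13, 259↦12, 263↦16, 265↦18, 274↦8, 276↦10.
No residue repeats among the 18 elements, so no pair has difference ≡ 0 (mod 19).

No such pair exists.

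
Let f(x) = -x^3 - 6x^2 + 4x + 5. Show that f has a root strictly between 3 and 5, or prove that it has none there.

f has no root in that interval.

The endpoint values f(3) = -64 and f(5) = -250 are both negative. Claim: f(x) < 0 for every x in (3, 5).
Substitute x = 3 + u, where 0 < u < 2 on the interval. Expanding, f(3 + u) = -u^3 - 15u^2 - 59u - 64.
All 4 nonzero coefficients of this polynomial in u are negative; hence for u > 0 the value is a sum of negative terms (the constant -64 among them).
Therefore f(x) < 0 throughout (3, 5), and f has no zero there.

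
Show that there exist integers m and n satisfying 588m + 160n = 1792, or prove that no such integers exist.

Since gcd(588, 160) = 4 and 1792 = 4·448, Bézout's identity guarantees a solution.
Dividing through by 4 reduces the equation to 147m + 40n = 448.
Euclidean algorithm: 147 = 3·40 + 27, 40 = 1·27 + 13, 27 = 2·13 + 1, 13 = 13·1 + 0.
Unwinding: 1 = 27 − 2·13 = 27 − 2·(40 − 1·27) = −2·40 + 3·27 = −2·40 + 3·(147 − 3·40) = 3·147 − 11·40, i.e. 147·3 + 40·(-11) = 1.
Scaling by 448 gives the particular solution (m, n) = (1344, -4928).
Subtracting 33·40 from m and adding 33·147 to n gives the tidier solution (24, -77).
Indeed 588·24 + 160·(-77) = 14112 − 12320 = 1792.

m = 24, n = -77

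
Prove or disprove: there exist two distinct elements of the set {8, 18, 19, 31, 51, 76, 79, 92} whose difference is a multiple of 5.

8 and 18 are such a pair.

8 mod 5 = 3 and 18 mod 5 = 3, so 18 − 8 = 10 = 2·5.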